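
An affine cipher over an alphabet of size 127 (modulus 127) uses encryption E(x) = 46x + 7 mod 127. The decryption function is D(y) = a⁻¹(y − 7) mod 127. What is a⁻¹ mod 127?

58

Run Euclid on (127, 46):
127 = 2·46 + 35
46 = 1·35 + 11
35 = 3·11 + 2
11 = 5·2 + 1
2 = 2·1 + 0
gcd = 1, so the inverse exists. Back-substitute:
1 = 11 − 5·2
1 = −5·35 + 16·11
1 = 16·46 − 21·35
1 = −21·127 + 58·46
So 46·58 ≡ 1 (mod 127).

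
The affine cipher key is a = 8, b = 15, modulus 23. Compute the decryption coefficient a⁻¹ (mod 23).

3

gcd(23, 8) by repeated division:
23 = 2*8 + 7
8 = 1*7 + 1
7 = 7*1 + 0
The gcd is 1. Working backward:
1 = 8 − 7
1 = −23 + 3·8
So 8·3 ≡ 1 (mod 23).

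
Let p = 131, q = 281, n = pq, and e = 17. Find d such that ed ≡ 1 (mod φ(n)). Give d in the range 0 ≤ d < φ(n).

φ(n) = (p−1)(q−1) = 130·280 = 36400.
Need d with 17·d ≡ 1 (mod 36400). Apply the extended Euclidean algorithm:
36400 = 2141*17 + 3
17 = 5*3 + 2
3 = 1*2 + 1
2 = 2*1 + 0
Back-substitute:
1 = 3 − 2
1 = −17 + 6·3
1 = 6·36400 − 12847·17
So 17·(-12847) ≡ 1 (mod 36400), hence d ≡ -12847 ≡ 23553 (mod 36400).

23553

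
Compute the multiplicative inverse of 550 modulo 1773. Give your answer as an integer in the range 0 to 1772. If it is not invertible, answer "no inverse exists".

Apply the Euclidean algorithm to 1773 and 550:
1773 = 3×550 + 123
550 = 4×123 + 58
123 = 2×58 + 7
58 = 8×7 + 2
7 = 3×2 + 1
2 = 2×1 + 0
Since gcd(550, 1773) = 1, back-substitute to write 1 as a combination:
1 = 7 − 3·2
1 = −3·58 + 25·7
1 = 25·123 − 53·58
1 = −53·550 + 237·123
1 = 237·1773 − 764·550
Hence 550⁻¹ ≡ -764 ≡ 1009 (mod 1773).

1009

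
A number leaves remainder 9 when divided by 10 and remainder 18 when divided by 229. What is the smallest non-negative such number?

2079

Write x = 9 + 10·k. Then 10·k ≡ 18 − 9 ≡ 9 (mod 229).
Need 10⁻¹ mod 229. Extended Euclid on (229, 10):
229 = 22*10 + 9
10 = 1*9 + 1
9 = 9*1 + 0
Back-substitute:
1 = 10 − 9
1 = −229 + 23·10
10⁻¹ ≡ 23 (mod 229), so k ≡ 23·9 ≡ 207 (mod 229).
x = 9 + 10·207 = 2079.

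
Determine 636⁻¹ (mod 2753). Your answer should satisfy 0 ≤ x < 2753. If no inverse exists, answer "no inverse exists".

Run Euclid on (2753, 636):
2753 = 4×636 + 209
636 = 3×209 + 9
209 = 23×9 + 2
9 = 4×2 + 1
2 = 2×1 + 0
gcd = 1, so the inverse exists. Back-substitute:
1 = 9 − 4·2
1 = −4·209 + 93·9
1 = 93·636 − 283·209
1 = −283·2753 + 1225·636
So 636·1225 ≡ 1 (mod 2753).

1225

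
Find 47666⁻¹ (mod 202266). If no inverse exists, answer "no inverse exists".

Euclidean algorithm on 202266, 47666:
202266 = 4×47666 + 11602
47666 = 4×11602 + 1258
11602 = 9×1258 + 280
1258 = 4×280 + 138
280 = 2×138 + 4
138 = 34×4 + 2
4 = 2×2 + 0
Since gcd = 2 > 1, 47666 is not a unit mod 202266.

no inverse exists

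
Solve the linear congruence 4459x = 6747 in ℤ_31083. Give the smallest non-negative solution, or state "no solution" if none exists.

2037

First find gcd(4459, 31083):
31083 = 6·4459 + 4329
4459 = 1·4329 + 130
4329 = 33·130 + 39
130 = 3·39 + 13
39 = 3·13 + 0
gcd = 13 and 13 | 6747, so solutions exist. Divide through by 13: 343x ≡ 519 (mod 2391).
Now find 343⁻¹ mod 2391:
2391 = 6×343 + 333
343 = 1×333 + 10
333 = 33×10 + 3
10 = 3×3 + 1
3 = 3×1 + 0
Back-substitute:
1 = 10 − 3·3
1 = −3·333 + 100·10
1 = 100·343 − 103·333
1 = −103·2391 + 718·343
So 343⁻¹ ≡ 718 (mod 2391).
Then x ≡ 718·519 ≡ 2037 (mod 2391); the smallest non-negative solution is x = 2037.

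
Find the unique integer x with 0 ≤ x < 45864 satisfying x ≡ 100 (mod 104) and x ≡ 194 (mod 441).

18716

Write x = 100 + 104·k. Then 104·k ≡ 194 − 100 ≡ 94 (mod 441).
Need 104⁻¹ mod 441. Extended Euclid on (441, 104):
441 = 4·104 + 25
104 = 4·25 + 4
25 = 6·4 + 1
4 = 4·1 + 0
Back-substitute:
1 = 25 − 6·4
1 = −6·104 + 25·25
1 = 25·441 − 106·104
104⁻¹ ≡ 335 (mod 441), so k ≡ 335·94 ≡ 179 (mod 441).
x = 100 + 104·179 = 18716.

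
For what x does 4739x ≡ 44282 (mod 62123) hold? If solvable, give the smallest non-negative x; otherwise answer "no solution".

27538

First find gcd(4739, 62123):
62123 = 13*4739 + 516
4739 = 9*516 + 95
516 = 5*95 + 41
95 = 2*41 + 13
41 = 3*13 + 2
13 = 6*2 + 1
2 = 2*1 + 0
gcd = 1, so a unique solution mod 62123 exists.
Back-substitute for the Bézout coefficients:
1 = 13 − 6·2
1 = −6·41 + 19·13
1 = 19·95 − 44·41
1 = −44·516 + 239·95
1 = 239·4739 − 2195·516
1 = −2195·62123 + 28774·4739
So 4739·(28774) ≡ 1 (mod 62123), giving 4739⁻¹ ≡ 28774.
x ≡ 4739⁻¹·44282 ≡ 28774·44282 ≡ 27538 (mod 62123).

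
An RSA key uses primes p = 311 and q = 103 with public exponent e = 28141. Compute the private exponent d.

11461

φ(n) = (p−1)(q−1) = 310·102 = 31620.
Need d with 28141·d ≡ 1 (mod 31620). Apply the extended Euclidean algorithm:
31620 = 1×28141 + 3479
28141 = 8×3479 + 309
3479 = 11×309 + 80
309 = 3×80 + 69
80 = 1×69 + 11
69 = 6×11 + 3
11 = 3×3 + 2
3 = 1×2 + 1
2 = 2×1 + 0
Back-substitute:
1 = 3 − 2
1 = −11 + 4·3
1 = 4·69 − 25·11
1 = −25·80 + 29·69
1 = 29·309 − 112·80
1 = −112·3479 + 1261·309
1 = 1261·28141 − 10200·3479
1 = −10200·31620 + 11461·28141
So 28141·11461 ≡ 1 (mod 31620), hence d = 11461.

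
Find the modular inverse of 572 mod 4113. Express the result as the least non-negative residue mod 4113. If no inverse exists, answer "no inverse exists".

3962

gcd(4113, 572) by repeated division:
4113 = 7*572 + 109
572 = 5*109 + 27
109 = 4*27 + 1
27 = 27*1 + 0
gcd = 1, so the inverse exists. Back-substitute:
1 = 109 − 4·27
1 = −4·572 + 21·109
1 = 21·4113 − 151·572
Thus 572·(-151) ≡ 1 (mod 4113); reducing, -151 mod 4113 = 3962.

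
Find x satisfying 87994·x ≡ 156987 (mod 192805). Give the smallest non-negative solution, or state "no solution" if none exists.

First find gcd(87994, 192805):
192805 = 2×87994 + 16817
87994 = 5×16817 + 3909
16817 = 4×3909 + 1181
3909 = 3×1181 + 366
1181 = 3×366 + 83
366 = 4×83 + 34
83 = 2×34 + 15
34 = 2×15 + 4
15 = 3×4 + 3
4 = 1×3 + 1
3 = 3×1 + 0
gcd = 1, so a unique solution mod 192805 exists.
Back-substitute for the Bézout coefficients:
1 = 4 − 3
1 = −15 + 4·4
1 = 4·34 − 9·15
1 = −9·83 + 22·34
1 = 22·366 − 97·83
1 = −97·1181 + 313·366
1 = 313·3909 − 1036·1181
1 = −1036·16817 + 4457·3909
1 = 4457·87994 − 23321·16817
1 = −23321·192805 + 51099·87994
So 87994·(51099) ≡ 1 (mod 192805), giving 87994⁻¹ ≡ 51099.
x ≡ 87994⁻¹·156987 ≡ 51099·156987 ≡ 33883 (mod 192805).

33883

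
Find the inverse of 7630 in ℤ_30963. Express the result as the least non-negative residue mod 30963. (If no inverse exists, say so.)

12511

Apply the Euclidean algorithm to 30963 and 7630:
30963 = 4×7630 + 443
7630 = 17×443 + 99
443 = 4×99 + 47
99 = 2×47 + 5
47 = 9×5 + 2
5 = 2×2 + 1
2 = 2×1 + 0
The gcd is 1. Working backward:
1 = 5 − 2·2
1 = −2·47 + 19·5
1 = 19·99 − 40·47
1 = −40·443 + 179·99
1 = 179·7630 − 3083·443
1 = −3083·30963 + 12511·7630
So 7630·12511 ≡ 1 (mod 30963).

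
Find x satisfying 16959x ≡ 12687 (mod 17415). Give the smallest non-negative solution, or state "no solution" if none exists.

First find gcd(16959, 17415):
17415 = 1·16959 + 456
16959 = 37·456 + 87
456 = 5·87 + 21
87 = 4·21 + 3
21 = 7·3 + 0
gcd = 3 and 3 | 12687, so solutions exist. Divide through by 3: 5653x ≡ 4229 (mod 5805).
Now find 5653⁻¹ mod 5805:
5805 = 1·5653 + 152
5653 = 37·152 + 29
152 = 5·29 + 7
29 = 4·7 + 1
7 = 7·1 + 0
Back-substitute:
1 = 29 − 4·7
1 = −4·152 + 21·29
1 = 21·5653 − 781·152
1 = −781·5805 + 802·5653
So 5653⁻¹ ≡ 802 (mod 5805).
Then x ≡ 802·4229 ≡ 1538 (mod 5805); the smallest non-negative solution is x = 1538.

1538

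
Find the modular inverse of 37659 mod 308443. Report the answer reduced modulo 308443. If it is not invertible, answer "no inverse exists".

75401

Apply the Euclidean algorithm to 308443 and 37659:
308443 = 8*37659 + 7171
37659 = 5*7171 + 1804
7171 = 3*1804 + 1759
1804 = 1*1759 + 45
1759 = 39*45 + 4
45 = 11*4 + 1
4 = 4*1 + 0
gcd = 1, so the inverse exists. Back-substitute:
1 = 45 − 11·4
1 = −11·1759 + 430·45
1 = 430·1804 − 441·1759
1 = −441·7171 + 1753·1804
1 = 1753·37659 − 9206·7171
1 = −9206·308443 + 75401·37659
So 37659·75401 ≡ 1 (mod 308443).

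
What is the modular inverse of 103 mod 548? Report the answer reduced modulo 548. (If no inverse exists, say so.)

Run Euclid on (548, 103):
548 = 5×103 + 33
103 = 3×33 + 4
33 = 8×4 + 1
4 = 4×1 + 0
Since gcd(103, 548) = 1, back-substitute to write 1 as a combination:
1 = 33 − 8·4
1 = −8·103 + 25·33
1 = 25·548 − 133·103
So 103·(-133) ≡ 1 (mod 548), and -133 ≡ 415 (mod 548).

415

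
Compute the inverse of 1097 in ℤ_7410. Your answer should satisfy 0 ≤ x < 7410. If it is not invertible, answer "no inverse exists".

gcd(7410, 1097) by repeated division:
7410 = 6×1097 + 828
1097 = 1×828 + 269
828 = 3×269 + 21
269 = 12×21 + 17
21 = 1×17 + 4
17 = 4×4 + 1
4 = 4×1 + 0
Since gcd(1097, 7410) = 1, back-substitute to write 1 as a combination:
1 = 17 − 4·4
1 = −4·21 + 5·17
1 = 5·269 − 64·21
1 = −64·828 + 197·269
1 = 197·1097 − 261·828
1 = −261·7410 + 1763·1097
So 1097·1763 ≡ 1 (mod 7410).

1763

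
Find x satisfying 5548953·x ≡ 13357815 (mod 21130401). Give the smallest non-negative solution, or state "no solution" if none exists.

First find gcd(5548953, 21130401):
21130401 = 3×5548953 + 4483542
5548953 = 1×4483542 + 1065411
4483542 = 4×1065411 + 221898
1065411 = 4×221898 + 177819
221898 = 1×177819 + 44079
177819 = 4×44079 + 1503
44079 = 29×1503 + 492
1503 = 3×492 + 27
492 = 18×27 + 6
27 = 4×6 + 3
6 = 2×3 + 0
gcd = 3 and 3 | 13357815, so solutions exist. Divide through by 3: 1849651x ≡ 4452605 (mod 7043467).
Now find 1849651⁻¹ mod 7043467:
7043467 = 3×1849651 + 1494514
1849651 = 1×1494514 + 355137
1494514 = 4×355137 + 73966
355137 = 4×73966 + 59273
73966 = 1×59273 + 14693
59273 = 4×14693 + 501
14693 = 29×501 + 164
501 = 3×164 + 9
164 = 18×9 + 2
9 = 4×2 + 1
2 = 2×1 + 0
Back-substitute:
1 = 9 − 4·2
1 = −4·164 + 73·9
1 = 73·501 − 223·164
1 = −223·14693 + 6540·501
1 = 6540·59273 − 26383·14693
1 = −26383·73966 + 32923·59273
1 = 32923·355137 − 158075·73966
1 = −158075·1494514 + 665223·355137
1 = 665223·1849651 − 823298·1494514
1 = −823298·7043467 + 3135117·1849651
So 1849651⁻¹ ≡ 3135117 (mod 7043467).
Then x ≡ 3135117·4452605 ≡ 4469419 (mod 7043467); the smallest non-negative solution is x = 4469419.

4469419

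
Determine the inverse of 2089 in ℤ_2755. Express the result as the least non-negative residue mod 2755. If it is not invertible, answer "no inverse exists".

gcd(2755, 2089) by repeated division:
2755 = 1*2089 + 666
2089 = 3*666 + 91
666 = 7*91 + 29
91 = 3*29 + 4
29 = 7*4 + 1
4 = 4*1 + 0
Since gcd(2089, 2755) = 1, back-substitute to write 1 as a combination:
1 = 29 − 7·4
1 = −7·91 + 22·29
1 = 22·666 − 161·91
1 = −161·2089 + 505·666
1 = 505·2755 − 666·2089
Thus 2089·(-666) ≡ 1 (mod 2755); reducing, -666 mod 2755 = 2089.

2089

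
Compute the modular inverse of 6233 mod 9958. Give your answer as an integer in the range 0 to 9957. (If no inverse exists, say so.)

gcd(9958, 6233) by repeated division:
9958 = 1×6233 + 3725
6233 = 1×3725 + 2508
3725 = 1×2508 + 1217
2508 = 2×1217 + 74
1217 = 16×74 + 33
74 = 2×33 + 8
33 = 4×8 + 1
8 = 8×1 + 0
The gcd is 1. Working backward:
1 = 33 − 4·8
1 = −4·74 + 9·33
1 = 9·1217 − 148·74
1 = −148·2508 + 305·1217
1 = 305·3725 − 453·2508
1 = −453·6233 + 758·3725
1 = 758·9958 − 1211·6233
Hence 6233⁻¹ ≡ -1211 ≡ 8747 (mod 9958).

8747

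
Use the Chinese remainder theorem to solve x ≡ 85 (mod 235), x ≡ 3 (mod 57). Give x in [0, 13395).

6900

Write x = 85 + 235·k. Then 235·k ≡ 3 − 85 ≡ 32 (mod 57).
Need 235⁻¹ mod 57. Extended Euclid on (57, 7):
57 = 8×7 + 1
7 = 7×1 + 0
Back-substitute:
1 = 57 − 8·7
235⁻¹ ≡ 49 (mod 57), so k ≡ 49·32 ≡ 29 (mod 57).
x = 85 + 235·29 = 6900.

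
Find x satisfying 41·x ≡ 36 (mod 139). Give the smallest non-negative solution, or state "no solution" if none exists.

First find gcd(41, 139):
139 = 3*41 + 16
41 = 2*16 + 9
16 = 1*9 + 7
9 = 1*7 + 2
7 = 3*2 + 1
2 = 2*1 + 0
gcd = 1, so a unique solution mod 139 exists.
Back-substitute for the Bézout coefficients:
1 = 7 − 3·2
1 = −3·9 + 4·7
1 = 4·16 − 7·9
1 = −7·41 + 18·16
1 = 18·139 − 61·41
So 41·(-61) ≡ 1 (mod 139), giving 41⁻¹ ≡ 78.
x ≡ 41⁻¹·36 ≡ 78·36 ≡ 28 (mod 139).

28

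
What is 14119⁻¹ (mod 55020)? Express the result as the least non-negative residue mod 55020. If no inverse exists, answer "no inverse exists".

Compute gcd(14119, 55020):
55020 = 3×14119 + 12663
14119 = 1×12663 + 1456
12663 = 8×1456 + 1015
1456 = 1×1015 + 441
1015 = 2×441 + 133
441 = 3×133 + 42
133 = 3×42 + 7
42 = 6×7 + 0
gcd(14119, 55020) = 7 ≠ 1, so 14119 has no multiplicative inverse modulo 55020.

no inverse exists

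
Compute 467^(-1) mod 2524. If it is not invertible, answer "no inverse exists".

227

Extended Euclidean algorithm:
2524 = 5*467 + 189
467 = 2*189 + 89
189 = 2*89 + 11
89 = 8*11 + 1
11 = 11*1 + 0
gcd = 1, so the inverse exists. Back-substitute:
1 = 89 − 8·11
1 = −8·189 + 17·89
1 = 17·467 − 42·189
1 = −42·2524 + 227·467
So 467·227 ≡ 1 (mod 2524).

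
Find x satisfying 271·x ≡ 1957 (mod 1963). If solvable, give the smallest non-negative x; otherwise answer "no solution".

536

First find gcd(271, 1963):
1963 = 7*271 + 66
271 = 4*66 + 7
66 = 9*7 + 3
7 = 2*3 + 1
3 = 3*1 + 0
gcd = 1, so a unique solution mod 1963 exists.
Back-substitute for the Bézout coefficients:
1 = 7 − 2·3
1 = −2·66 + 19·7
1 = 19·271 − 78·66
1 = −78·1963 + 565·271
So 271·(565) ≡ 1 (mod 1963), giving 271⁻¹ ≡ 565.
x ≡ 271⁻¹·1957 ≡ 565·1957 ≡ 536 (mod 1963).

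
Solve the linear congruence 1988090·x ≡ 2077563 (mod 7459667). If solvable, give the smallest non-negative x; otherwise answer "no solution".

First find gcd(1988090, 7459667):
7459667 = 3*1988090 + 1495397
1988090 = 1*1495397 + 492693
1495397 = 3*492693 + 17318
492693 = 28*17318 + 7789
17318 = 2*7789 + 1740
7789 = 4*1740 + 829
1740 = 2*829 + 82
829 = 10*82 + 9
82 = 9*9 + 1
9 = 9*1 + 0
gcd = 1, so a unique solution mod 7459667 exists.
Back-substitute for the Bézout coefficients:
1 = 82 − 9·9
1 = −9·829 + 91·82
1 = 91·1740 − 191·829
1 = −191·7789 + 855·1740
1 = 855·17318 − 1901·7789
1 = −1901·492693 + 54083·17318
1 = 54083·1495397 − 164150·492693
1 = −164150·1988090 + 218233·1495397
1 = 218233·7459667 − 818849·1988090
So 1988090·(-818849) ≡ 1 (mod 7459667), giving 1988090⁻¹ ≡ 6640818.
x ≡ 1988090⁻¹·2077563 ≡ 6640818·2077563 ≡ 3972698 (mod 7459667).

3972698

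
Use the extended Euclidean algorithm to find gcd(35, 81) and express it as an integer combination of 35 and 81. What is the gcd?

1

Euclidean algorithm:
81 = 2·35 + 11
35 = 3·11 + 2
11 = 5·2 + 1
2 = 2·1 + 0
gcd(35, 81) = 1.
Express as a combination:
1 = 11 − 5·2
1 = −5·35 + 16·11
1 = 16·81 − 37·35
So 1 = (16)·81 + (-37)·35.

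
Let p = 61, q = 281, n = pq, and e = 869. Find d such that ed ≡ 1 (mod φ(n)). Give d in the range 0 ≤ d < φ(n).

φ(n) = (p−1)(q−1) = 60·280 = 16800.
Need d with 869·d ≡ 1 (mod 16800). Apply the extended Euclidean algorithm:
16800 = 19*869 + 289
869 = 3*289 + 2
289 = 144*2 + 1
2 = 2*1 + 0
Back-substitute:
1 = 289 − 144·2
1 = −144·869 + 433·289
1 = 433·16800 − 8371·869
So 869·(-8371) ≡ 1 (mod 16800), hence d ≡ -8371 ≡ 8429 (mod 16800).

8429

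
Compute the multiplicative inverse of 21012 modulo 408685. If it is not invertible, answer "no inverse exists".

Extended Euclidean algorithm:
408685 = 19*21012 + 9457
21012 = 2*9457 + 2098
9457 = 4*2098 + 1065
2098 = 1*1065 + 1033
1065 = 1*1033 + 32
1033 = 32*32 + 9
32 = 3*9 + 5
9 = 1*5 + 4
5 = 1*4 + 1
4 = 4*1 + 0
gcd = 1, so the inverse exists. Back-substitute:
1 = 5 − 4
1 = −9 + 2·5
1 = 2·32 − 7·9
1 = −7·1033 + 226·32
1 = 226·1065 − 233·1033
1 = −233·2098 + 459·1065
1 = 459·9457 − 2069·2098
1 = −2069·21012 + 4597·9457
1 = 4597·408685 − 89412·21012
Hence 21012⁻¹ ≡ -89412 ≡ 319273 (mod 408685).

319273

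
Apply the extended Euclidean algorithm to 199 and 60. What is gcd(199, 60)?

1

Apply Euclid's algorithm to 199 and 60:
199 = 3×60 + 19
60 = 3×19 + 3
19 = 6×3 + 1
3 = 3×1 + 0
gcd(199, 60) = 1.
Express as a combination:
1 = 19 − 6·3
1 = −6·60 + 19·19
1 = 19·199 − 63·60
So 1 = (19)·199 + (-63)·60.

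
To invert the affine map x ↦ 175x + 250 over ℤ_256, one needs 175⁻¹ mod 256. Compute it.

79

Apply the Euclidean algorithm to 256 and 175:
256 = 1·175 + 81
175 = 2·81 + 13
81 = 6·13 + 3
13 = 4·3 + 1
3 = 3·1 + 0
gcd = 1, so the inverse exists. Back-substitute:
1 = 13 − 4·3
1 = −4·81 + 25·13
1 = 25·175 − 54·81
1 = −54·256 + 79·175
So 175·79 ≡ 1 (mod 256).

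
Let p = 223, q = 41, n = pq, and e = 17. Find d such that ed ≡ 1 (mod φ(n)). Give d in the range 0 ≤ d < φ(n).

φ(n) = (p−1)(q−1) = 222·40 = 8880.
Need d with 17·d ≡ 1 (mod 8880). Apply the extended Euclidean algorithm:
8880 = 522·17 + 6
17 = 2·6 + 5
6 = 1·5 + 1
5 = 5·1 + 0
Back-substitute:
1 = 6 − 5
1 = −17 + 3·6
1 = 3·8880 − 1567·17
So 17·(-1567) ≡ 1 (mod 8880), hence d ≡ -1567 ≡ 7313 (mod 8880).

7313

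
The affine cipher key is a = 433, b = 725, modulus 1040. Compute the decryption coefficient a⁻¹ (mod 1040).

257

Run Euclid on (1040, 433):
1040 = 2×433 + 174
433 = 2×174 + 85
174 = 2×85 + 4
85 = 21×4 + 1
4 = 4×1 + 0
The gcd is 1. Working backward:
1 = 85 − 21·4
1 = −21·174 + 43·85
1 = 43·433 − 107·174
1 = −107·1040 + 257·433
So 433·257 ≡ 1 (mod 1040).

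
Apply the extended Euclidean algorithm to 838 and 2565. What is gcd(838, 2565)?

1

Repeated division:
2565 = 3*838 + 51
838 = 16*51 + 22
51 = 2*22 + 7
22 = 3*7 + 1
7 = 7*1 + 0
gcd(838, 2565) = 1.
Working backward:
1 = 22 − 3·7
1 = −3·51 + 7·22
1 = 7·838 − 115·51
1 = −115·2565 + 352·838
So 1 = (-115)·2565 + (352)·838.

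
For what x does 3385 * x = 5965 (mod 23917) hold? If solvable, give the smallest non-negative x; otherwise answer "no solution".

First find gcd(3385, 23917):
23917 = 7·3385 + 222
3385 = 15·222 + 55
222 = 4·55 + 2
55 = 27·2 + 1
2 = 2·1 + 0
gcd = 1, so a unique solution mod 23917 exists.
Back-substitute for the Bézout coefficients:
1 = 55 − 27·2
1 = −27·222 + 109·55
1 = 109·3385 − 1662·222
1 = −1662·23917 + 11743·3385
So 3385·(11743) ≡ 1 (mod 23917), giving 3385⁻¹ ≡ 11743.
x ≡ 3385⁻¹·5965 ≡ 11743·5965 ≡ 18019 (mod 23917).

18019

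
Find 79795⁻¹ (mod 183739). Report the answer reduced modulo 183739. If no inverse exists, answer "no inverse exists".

Extended Euclidean algorithm:
183739 = 2×79795 + 24149
79795 = 3×24149 + 7348
24149 = 3×7348 + 2105
7348 = 3×2105 + 1033
2105 = 2×1033 + 39
1033 = 26×39 + 19
39 = 2×19 + 1
19 = 19×1 + 0
gcd = 1, so the inverse exists. Back-substitute:
1 = 39 − 2·19
1 = −2·1033 + 53·39
1 = 53·2105 − 108·1033
1 = −108·7348 + 377·2105
1 = 377·24149 − 1239·7348
1 = −1239·79795 + 4094·24149
1 = 4094·183739 − 9427·79795
Hence 79795⁻¹ ≡ -9427 ≡ 174312 (mod 183739).

174312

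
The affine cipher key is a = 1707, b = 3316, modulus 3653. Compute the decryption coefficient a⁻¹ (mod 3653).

3546

Extended Euclidean algorithm:
3653 = 2×1707 + 239
1707 = 7×239 + 34
239 = 7×34 + 1
34 = 34×1 + 0
Since gcd(1707, 3653) = 1, back-substitute to write 1 as a combination:
1 = 239 − 7·34
1 = −7·1707 + 50·239
1 = 50·3653 − 107·1707
Thus 1707·(-107) ≡ 1 (mod 3653); reducing, -107 mod 3653 = 3546.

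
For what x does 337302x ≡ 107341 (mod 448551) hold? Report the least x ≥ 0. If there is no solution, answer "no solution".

gcd(337302, 448551):
448551 = 1×337302 + 111249
337302 = 3×111249 + 3555
111249 = 31×3555 + 1044
3555 = 3×1044 + 423
1044 = 2×423 + 198
423 = 2×198 + 27
198 = 7×27 + 9
27 = 3×9 + 0
gcd = 9, but 9 ∤ 107341, so the congruence has no solution.

no solution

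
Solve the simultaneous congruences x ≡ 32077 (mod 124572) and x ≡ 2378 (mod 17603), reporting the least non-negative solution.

1805454073

Write x = 32077 + 124572·k. Then 124572·k ≡ 2378 − 32077 ≡ 5507 (mod 17603).
Need 124572⁻¹ mod 17603. Extended Euclid on (17603, 1351):
17603 = 13*1351 + 40
1351 = 33*40 + 31
40 = 1*31 + 9
31 = 3*9 + 4
9 = 2*4 + 1
4 = 4*1 + 0
Back-substitute:
1 = 9 − 2·4
1 = −2·31 + 7·9
1 = 7·40 − 9·31
1 = −9·1351 + 304·40
1 = 304·17603 − 3961·1351
124572⁻¹ ≡ 13642 (mod 17603), so k ≡ 13642·5507 ≡ 14493 (mod 17603).
x = 32077 + 124572·14493 = 1805454073.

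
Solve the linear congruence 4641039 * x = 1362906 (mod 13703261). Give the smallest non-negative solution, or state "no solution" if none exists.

gcd(4641039, 13703261):
13703261 = 2*4641039 + 4421183
4641039 = 1*4421183 + 219856
4421183 = 20*219856 + 24063
219856 = 9*24063 + 3289
24063 = 7*3289 + 1040
3289 = 3*1040 + 169
1040 = 6*169 + 26
169 = 6*26 + 13
26 = 2*13 + 0
gcd = 13, but 13 ∤ 1362906, so the congruence has no solution.

no solution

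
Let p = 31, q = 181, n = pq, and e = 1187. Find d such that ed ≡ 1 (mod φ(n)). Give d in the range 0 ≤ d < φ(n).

φ(n) = (p−1)(q−1) = 30·180 = 5400.
Need d with 1187·d ≡ 1 (mod 5400). Apply the extended Euclidean algorithm:
5400 = 4×1187 + 652
1187 = 1×652 + 535
652 = 1×535 + 117
535 = 4×117 + 67
117 = 1×67 + 50
67 = 1×50 + 17
50 = 2×17 + 16
17 = 1×16 + 1
16 = 16×1 + 0
Back-substitute:
1 = 17 − 16
1 = −50 + 3·17
1 = 3·67 − 4·50
1 = −4·117 + 7·67
1 = 7·535 − 32·117
1 = −32·652 + 39·535
1 = 39·1187 − 71·652
1 = −71·5400 + 323·1187
So 1187·323 ≡ 1 (mod 5400), hence d = 323.

323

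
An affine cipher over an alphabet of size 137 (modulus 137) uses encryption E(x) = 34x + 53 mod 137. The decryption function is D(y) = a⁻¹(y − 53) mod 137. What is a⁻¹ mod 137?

133

Apply the Euclidean algorithm to 137 and 34:
137 = 4*34 + 1
34 = 34*1 + 0
gcd = 1, so the inverse exists. Back-substitute:
1 = 137 − 4·34
Thus 34·(-4) ≡ 1 (mod 137); reducing, -4 mod 137 = 133.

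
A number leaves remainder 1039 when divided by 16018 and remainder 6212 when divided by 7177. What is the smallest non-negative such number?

Write x = 1039 + 16018·k. Then 16018·k ≡ 6212 − 1039 ≡ 5173 (mod 7177).
Need 16018⁻¹ mod 7177. Extended Euclid on (7177, 1664):
7177 = 4×1664 + 521
1664 = 3×521 + 101
521 = 5×101 + 16
101 = 6×16 + 5
16 = 3×5 + 1
5 = 5×1 + 0
Back-substitute:
1 = 16 − 3·5
1 = −3·101 + 19·16
1 = 19·521 − 98·101
1 = −98·1664 + 313·521
1 = 313·7177 − 1350·1664
16018⁻¹ ≡ 5827 (mod 7177), so k ≡ 5827·5173 ≡ 6848 (mod 7177).
x = 1039 + 16018·6848 = 109692303.

109692303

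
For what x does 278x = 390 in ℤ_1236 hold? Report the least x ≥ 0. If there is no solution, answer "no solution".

117

First find gcd(278, 1236):
1236 = 4×278 + 124
278 = 2×124 + 30
124 = 4×30 + 4
30 = 7×4 + 2
4 = 2×2 + 0
gcd = 2 and 2 | 390, so solutions exist. Divide through by 2: 139x ≡ 195 (mod 618).
Now find 139⁻¹ mod 618:
618 = 4*139 + 62
139 = 2*62 + 15
62 = 4*15 + 2
15 = 7*2 + 1
2 = 2*1 + 0
Back-substitute:
1 = 15 − 7·2
1 = −7·62 + 29·15
1 = 29·139 − 65·62
1 = −65·618 + 289·139
So 139⁻¹ ≡ 289 (mod 618).
Then x ≡ 289·195 ≡ 117 (mod 618); the smallest non-negative solution is x = 117.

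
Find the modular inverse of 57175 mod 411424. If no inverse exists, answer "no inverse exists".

Extended Euclidean algorithm:
411424 = 7*57175 + 11199
57175 = 5*11199 + 1180
11199 = 9*1180 + 579
1180 = 2*579 + 22
579 = 26*22 + 7
22 = 3*7 + 1
7 = 7*1 + 0
gcd = 1, so the inverse exists. Back-substitute:
1 = 22 − 3·7
1 = −3·579 + 79·22
1 = 79·1180 − 161·579
1 = −161·11199 + 1528·1180
1 = 1528·57175 − 7801·11199
1 = −7801·411424 + 56135·57175
So 57175·56135 ≡ 1 (mod 411424).

56135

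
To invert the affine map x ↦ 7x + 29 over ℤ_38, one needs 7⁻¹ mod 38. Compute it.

11

Extended Euclidean algorithm:
38 = 5·7 + 3
7 = 2·3 + 1
3 = 3·1 + 0
gcd = 1, so the inverse exists. Back-substitute:
1 = 7 − 2·3
1 = −2·38 + 11·7
So 7·11 ≡ 1 (mod 38).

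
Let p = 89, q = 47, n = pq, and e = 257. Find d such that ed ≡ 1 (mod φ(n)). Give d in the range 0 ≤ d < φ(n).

3985

φ(n) = (p−1)(q−1) = 88·46 = 4048.
Need d with 257·d ≡ 1 (mod 4048). Apply the extended Euclidean algorithm:
4048 = 15·257 + 193
257 = 1·193 + 64
193 = 3·64 + 1
64 = 64·1 + 0
Back-substitute:
1 = 193 − 3·64
1 = −3·257 + 4·193
1 = 4·4048 − 63·257
So 257·(-63) ≡ 1 (mod 4048), hence d ≡ -63 ≡ 3985 (mod 4048).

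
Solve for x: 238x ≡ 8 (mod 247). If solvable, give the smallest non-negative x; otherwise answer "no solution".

First find gcd(238, 247):
247 = 1*238 + 9
238 = 26*9 + 4
9 = 2*4 + 1
4 = 4*1 + 0
gcd = 1, so a unique solution mod 247 exists.
Back-substitute for the Bézout coefficients:
1 = 9 − 2·4
1 = −2·238 + 53·9
1 = 53·247 − 55·238
So 238·(-55) ≡ 1 (mod 247), giving 238⁻¹ ≡ 192.
x ≡ 238⁻¹·8 ≡ 192·8 ≡ 54 (mod 247).

54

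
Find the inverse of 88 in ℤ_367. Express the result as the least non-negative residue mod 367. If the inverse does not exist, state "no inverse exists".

Run Euclid on (367, 88):
367 = 4×88 + 15
88 = 5×15 + 13
15 = 1×13 + 2
13 = 6×2 + 1
2 = 2×1 + 0
Since gcd(88, 367) = 1, back-substitute to write 1 as a combination:
1 = 13 − 6·2
1 = −6·15 + 7·13
1 = 7·88 − 41·15
1 = −41·367 + 171·88
So 88·171 ≡ 1 (mod 367).

171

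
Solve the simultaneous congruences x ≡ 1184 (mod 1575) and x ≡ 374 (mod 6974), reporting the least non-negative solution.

Write x = 1184 + 1575·k. Then 1575·k ≡ 374 − 1184 ≡ 6164 (mod 6974).
Need 1575⁻¹ mod 6974. Extended Euclid on (6974, 1575):
6974 = 4×1575 + 674
1575 = 2×674 + 227
674 = 2×227 + 220
227 = 1×220 + 7
220 = 31×7 + 3
7 = 2×3 + 1
3 = 3×1 + 0
Back-substitute:
1 = 7 − 2·3
1 = −2·220 + 63·7
1 = 63·227 − 65·220
1 = −65·674 + 193·227
1 = 193·1575 − 451·674
1 = −451·6974 + 1997·1575
1575⁻¹ ≡ 1997 (mod 6974), so k ≡ 1997·6164 ≡ 398 (mod 6974).
x = 1184 + 1575·398 = 628034.

628034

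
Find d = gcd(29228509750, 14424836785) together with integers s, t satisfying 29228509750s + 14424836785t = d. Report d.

Apply Euclid's algorithm to 29228509750 and 14424836785:
29228509750 = 2*14424836785 + 378836180
14424836785 = 38*378836180 + 29061945
378836180 = 13*29061945 + 1030895
29061945 = 28*1030895 + 196885
1030895 = 5*196885 + 46470
196885 = 4*46470 + 11005
46470 = 4*11005 + 2450
11005 = 4*2450 + 1205
2450 = 2*1205 + 40
1205 = 30*40 + 5
40 = 8*5 + 0
gcd(29228509750, 14424836785) = 5.
Back-substituting:
5 = 1205 − 30·40
5 = −30·2450 + 61·1205
5 = 61·11005 − 274·2450
5 = −274·46470 + 1157·11005
5 = 1157·196885 − 4902·46470
5 = −4902·1030895 + 25667·196885
5 = 25667·29061945 − 723578·1030895
5 = −723578·378836180 + 9432181·29061945
5 = 9432181·14424836785 − 359146456·378836180
5 = −359146456·29228509750 + 727725093·14424836785
So 5 = (-359146456)·29228509750 + (727725093)·14424836785.

5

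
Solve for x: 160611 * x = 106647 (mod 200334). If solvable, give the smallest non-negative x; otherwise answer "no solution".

First find gcd(160611, 200334):
200334 = 1×160611 + 39723
160611 = 4×39723 + 1719
39723 = 23×1719 + 186
1719 = 9×186 + 45
186 = 4×45 + 6
45 = 7×6 + 3
6 = 2×3 + 0
gcd = 3 and 3 | 106647, so solutions exist. Divide through by 3: 53537x ≡ 35549 (mod 66778).
Now find 53537⁻¹ mod 66778:
66778 = 1·53537 + 13241
53537 = 4·13241 + 573
13241 = 23·573 + 62
573 = 9·62 + 15
62 = 4·15 + 2
15 = 7·2 + 1
2 = 2·1 + 0
Back-substitute:
1 = 15 − 7·2
1 = −7·62 + 29·15
1 = 29·573 − 268·62
1 = −268·13241 + 6193·573
1 = 6193·53537 − 25040·13241
1 = −25040·66778 + 31233·53537
So 53537⁻¹ ≡ 31233 (mod 66778).
Then x ≡ 31233·35549 ≡ 50889 (mod 66778); the smallest non-negative solution is x = 50889.

50889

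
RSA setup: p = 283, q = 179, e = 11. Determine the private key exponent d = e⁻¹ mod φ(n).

φ(n) = (p−1)(q−1) = 282·178 = 50196.
Need d with 11·d ≡ 1 (mod 50196). Apply the extended Euclidean algorithm:
50196 = 4563·11 + 3
11 = 3·3 + 2
3 = 1·2 + 1
2 = 2·1 + 0
Back-substitute:
1 = 3 − 2
1 = −11 + 4·3
1 = 4·50196 − 18253·11
So 11·(-18253) ≡ 1 (mod 50196), hence d ≡ -18253 ≡ 31943 (mod 50196).

31943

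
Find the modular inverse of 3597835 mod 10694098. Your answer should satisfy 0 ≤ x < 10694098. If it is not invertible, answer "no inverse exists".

Apply the Euclidean algorithm to 10694098 and 3597835:
10694098 = 2·3597835 + 3498428
3597835 = 1·3498428 + 99407
3498428 = 35·99407 + 19183
99407 = 5·19183 + 3492
19183 = 5·3492 + 1723
3492 = 2·1723 + 46
1723 = 37·46 + 21
46 = 2·21 + 4
21 = 5·4 + 1
4 = 4·1 + 0
Since gcd(3597835, 10694098) = 1, back-substitute to write 1 as a combination:
1 = 21 − 5·4
1 = −5·46 + 11·21
1 = 11·1723 − 412·46
1 = −412·3492 + 835·1723
1 = 835·19183 − 4587·3492
1 = −4587·99407 + 23770·19183
1 = 23770·3498428 − 836537·99407
1 = −836537·3597835 + 860307·3498428
1 = 860307·10694098 − 2557151·3597835
Thus 3597835·(-2557151) ≡ 1 (mod 10694098); reducing, -2557151 mod 10694098 = 8136947.

8136947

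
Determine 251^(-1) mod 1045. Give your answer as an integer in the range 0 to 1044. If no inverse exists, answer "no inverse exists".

Extended Euclidean algorithm:
1045 = 4×251 + 41
251 = 6×41 + 5
41 = 8×5 + 1
5 = 5×1 + 0
gcd = 1, so the inverse exists. Back-substitute:
1 = 41 − 8·5
1 = −8·251 + 49·41
1 = 49·1045 − 204·251
Thus 251·(-204) ≡ 1 (mod 1045); reducing, -204 mod 1045 = 841.

841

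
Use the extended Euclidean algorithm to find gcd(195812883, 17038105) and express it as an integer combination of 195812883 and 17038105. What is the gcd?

Apply Euclid's algorithm to 195812883 and 17038105:
195812883 = 11*17038105 + 8393728
17038105 = 2*8393728 + 250649
8393728 = 33*250649 + 122311
250649 = 2*122311 + 6027
122311 = 20*6027 + 1771
6027 = 3*1771 + 714
1771 = 2*714 + 343
714 = 2*343 + 28
343 = 12*28 + 7
28 = 4*7 + 0
gcd(195812883, 17038105) = 7.
Back-substituting:
7 = 343 − 12·28
7 = −12·714 + 25·343
7 = 25·1771 − 62·714
7 = −62·6027 + 211·1771
7 = 211·122311 − 4282·6027
7 = −4282·250649 + 8775·122311
7 = 8775·8393728 − 293857·250649
7 = −293857·17038105 + 596489·8393728
7 = 596489·195812883 − 6855236·17038105
So 7 = (596489)·195812883 + (-6855236)·17038105.

7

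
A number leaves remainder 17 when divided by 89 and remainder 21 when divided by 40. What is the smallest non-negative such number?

3221

Write x = 17 + 89·k. Then 89·k ≡ 21 − 17 ≡ 4 (mod 40).
Need 89⁻¹ mod 40. Extended Euclid on (40, 9):
40 = 4×9 + 4
9 = 2×4 + 1
4 = 4×1 + 0
Back-substitute:
1 = 9 − 2·4
1 = −2·40 + 9·9
89⁻¹ ≡ 9 (mod 40), so k ≡ 9·4 ≡ 36 (mod 40).
x = 17 + 89·36 = 3221.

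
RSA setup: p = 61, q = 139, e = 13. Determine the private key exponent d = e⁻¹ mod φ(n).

φ(n) = (p−1)(q−1) = 60·138 = 8280.
Need d with 13·d ≡ 1 (mod 8280). Apply the extended Euclidean algorithm:
8280 = 636×13 + 12
13 = 1×12 + 1
12 = 12×1 + 0
Back-substitute:
1 = 13 − 12
1 = −8280 + 637·13
So 13·637 ≡ 1 (mod 8280), hence d = 637.

637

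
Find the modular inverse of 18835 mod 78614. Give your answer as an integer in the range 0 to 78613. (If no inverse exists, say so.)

64135

Apply the Euclidean algorithm to 78614 and 18835:
78614 = 4·18835 + 3274
18835 = 5·3274 + 2465
3274 = 1·2465 + 809
2465 = 3·809 + 38
809 = 21·38 + 11
38 = 3·11 + 5
11 = 2·5 + 1
5 = 5·1 + 0
Since gcd(18835, 78614) = 1, back-substitute to write 1 as a combination:
1 = 11 − 2·5
1 = −2·38 + 7·11
1 = 7·809 − 149·38
1 = −149·2465 + 454·809
1 = 454·3274 − 603·2465
1 = −603·18835 + 3469·3274
1 = 3469·78614 − 14479·18835
Hence 18835⁻¹ ≡ -14479 ≡ 64135 (mod 78614).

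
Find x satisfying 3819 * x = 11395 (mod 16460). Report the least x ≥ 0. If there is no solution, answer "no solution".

First find gcd(3819, 16460):
16460 = 4·3819 + 1184
3819 = 3·1184 + 267
1184 = 4·267 + 116
267 = 2·116 + 35
116 = 3·35 + 11
35 = 3·11 + 2
11 = 5·2 + 1
2 = 2·1 + 0
gcd = 1, so a unique solution mod 16460 exists.
Back-substitute for the Bézout coefficients:
1 = 11 − 5·2
1 = −5·35 + 16·11
1 = 16·116 − 53·35
1 = −53·267 + 122·116
1 = 122·1184 − 541·267
1 = −541·3819 + 1745·1184
1 = 1745·16460 − 7521·3819
So 3819·(-7521) ≡ 1 (mod 16460), giving 3819⁻¹ ≡ 8939.
x ≡ 3819⁻¹·11395 ≡ 8939·11395 ≡ 5425 (mod 16460).

5425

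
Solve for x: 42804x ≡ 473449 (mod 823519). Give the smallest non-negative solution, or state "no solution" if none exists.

306243

First find gcd(42804, 823519):
823519 = 19×42804 + 10243
42804 = 4×10243 + 1832
10243 = 5×1832 + 1083
1832 = 1×1083 + 749
1083 = 1×749 + 334
749 = 2×334 + 81
334 = 4×81 + 10
81 = 8×10 + 1
10 = 10×1 + 0
gcd = 1, so a unique solution mod 823519 exists.
Back-substitute for the Bézout coefficients:
1 = 81 − 8·10
1 = −8·334 + 33·81
1 = 33·749 − 74·334
1 = −74·1083 + 107·749
1 = 107·1832 − 181·1083
1 = −181·10243 + 1012·1832
1 = 1012·42804 − 4229·10243
1 = −4229·823519 + 81363·42804
So 42804·(81363) ≡ 1 (mod 823519), giving 42804⁻¹ ≡ 81363.
x ≡ 42804⁻¹·473449 ≡ 81363·473449 ≡ 306243 (mod 823519).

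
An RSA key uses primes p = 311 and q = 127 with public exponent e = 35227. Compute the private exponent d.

φ(n) = (p−1)(q−1) = 310·126 = 39060.
Need d with 35227·d ≡ 1 (mod 39060). Apply the extended Euclidean algorithm:
39060 = 1×35227 + 3833
35227 = 9×3833 + 730
3833 = 5×730 + 183
730 = 3×183 + 181
183 = 1×181 + 2
181 = 90×2 + 1
2 = 2×1 + 0
Back-substitute:
1 = 181 − 90·2
1 = −90·183 + 91·181
1 = 91·730 − 363·183
1 = −363·3833 + 1906·730
1 = 1906·35227 − 17517·3833
1 = −17517·39060 + 19423·35227
So 35227·19423 ≡ 1 (mod 39060), hence d = 19423.

19423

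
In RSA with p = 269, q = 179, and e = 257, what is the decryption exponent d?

25801

φ(n) = (p−1)(q−1) = 268·178 = 47704.
Need d with 257·d ≡ 1 (mod 47704). Apply the extended Euclidean algorithm:
47704 = 185*257 + 159
257 = 1*159 + 98
159 = 1*98 + 61
98 = 1*61 + 37
61 = 1*37 + 24
37 = 1*24 + 13
24 = 1*13 + 11
13 = 1*11 + 2
11 = 5*2 + 1
2 = 2*1 + 0
Back-substitute:
1 = 11 − 5·2
1 = −5·13 + 6·11
1 = 6·24 − 11·13
1 = −11·37 + 17·24
1 = 17·61 − 28·37
1 = −28·98 + 45·61
1 = 45·159 − 73·98
1 = −73·257 + 118·159
1 = 118·47704 − 21903·257
So 257·(-21903) ≡ 1 (mod 47704), hence d ≡ -21903 ≡ 25801 (mod 47704).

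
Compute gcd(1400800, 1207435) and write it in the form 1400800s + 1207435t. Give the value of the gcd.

Euclidean algorithm:
1400800 = 1×1207435 + 193365
1207435 = 6×193365 + 47245
193365 = 4×47245 + 4385
47245 = 10×4385 + 3395
4385 = 1×3395 + 990
3395 = 3×990 + 425
990 = 2×425 + 140
425 = 3×140 + 5
140 = 28×5 + 0
gcd(1400800, 1207435) = 5.
Working backward:
5 = 425 − 3·140
5 = −3·990 + 7·425
5 = 7·3395 − 24·990
5 = −24·4385 + 31·3395
5 = 31·47245 − 334·4385
5 = −334·193365 + 1367·47245
5 = 1367·1207435 − 8536·193365
5 = −8536·1400800 + 9903·1207435
So 5 = (-8536)·1400800 + (9903)·1207435.

5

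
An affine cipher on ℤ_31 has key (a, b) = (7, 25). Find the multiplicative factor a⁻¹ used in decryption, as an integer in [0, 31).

9

Extended Euclidean algorithm:
31 = 4×7 + 3
7 = 2×3 + 1
3 = 3×1 + 0
gcd = 1, so the inverse exists. Back-substitute:
1 = 7 − 2·3
1 = −2·31 + 9·7
So 7·9 ≡ 1 (mod 31).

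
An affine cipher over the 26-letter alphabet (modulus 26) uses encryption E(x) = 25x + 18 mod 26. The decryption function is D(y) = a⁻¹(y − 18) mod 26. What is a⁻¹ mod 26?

25

Apply the Euclidean algorithm to 26 and 25:
26 = 1*25 + 1
25 = 25*1 + 0
gcd = 1, so the inverse exists. Back-substitute:
1 = 26 − 25
Thus 25·(-1) ≡ 1 (mod 26); reducing, -1 mod 26 = 25.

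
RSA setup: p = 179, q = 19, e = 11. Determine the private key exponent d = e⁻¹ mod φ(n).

φ(n) = (p−1)(q−1) = 178·18 = 3204.
Need d with 11·d ≡ 1 (mod 3204). Apply the extended Euclidean algorithm:
3204 = 291×11 + 3
11 = 3×3 + 2
3 = 1×2 + 1
2 = 2×1 + 0
Back-substitute:
1 = 3 − 2
1 = −11 + 4·3
1 = 4·3204 − 1165·11
So 11·(-1165) ≡ 1 (mod 3204), hence d ≡ -1165 ≡ 2039 (mod 3204).

2039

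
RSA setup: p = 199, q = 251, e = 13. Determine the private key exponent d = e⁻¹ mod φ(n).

38077

φ(n) = (p−1)(q−1) = 198·250 = 49500.
Need d with 13·d ≡ 1 (mod 49500). Apply the extended Euclidean algorithm:
49500 = 3807×13 + 9
13 = 1×9 + 4
9 = 2×4 + 1
4 = 4×1 + 0
Back-substitute:
1 = 9 − 2·4
1 = −2·13 + 3·9
1 = 3·49500 − 11423·13
So 13·(-11423) ≡ 1 (mod 49500), hence d ≡ -11423 ≡ 38077 (mod 49500).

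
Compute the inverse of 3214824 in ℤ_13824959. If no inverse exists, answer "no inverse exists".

7012545

Run Euclid on (13824959, 3214824):
13824959 = 4×3214824 + 965663
3214824 = 3×965663 + 317835
965663 = 3×317835 + 12158
317835 = 26×12158 + 1727
12158 = 7×1727 + 69
1727 = 25×69 + 2
69 = 34×2 + 1
2 = 2×1 + 0
Since gcd(3214824, 13824959) = 1, back-substitute to write 1 as a combination:
1 = 69 − 34·2
1 = −34·1727 + 851·69
1 = 851·12158 − 5991·1727
1 = −5991·317835 + 156617·12158
1 = 156617·965663 − 475842·317835
1 = −475842·3214824 + 1584143·965663
1 = 1584143·13824959 − 6812414·3214824
So 3214824·(-6812414) ≡ 1 (mod 13824959), and -6812414 ≡ 7012545 (mod 13824959).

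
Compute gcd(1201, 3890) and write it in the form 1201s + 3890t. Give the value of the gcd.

Apply Euclid's algorithm to 3890 and 1201:
3890 = 3·1201 + 287
1201 = 4·287 + 53
287 = 5·53 + 22
53 = 2·22 + 9
22 = 2·9 + 4
9 = 2·4 + 1
4 = 4·1 + 0
gcd(1201, 3890) = 1.
Working backward:
1 = 9 − 2·4
1 = −2·22 + 5·9
1 = 5·53 − 12·22
1 = −12·287 + 65·53
1 = 65·1201 − 272·287
1 = −272·3890 + 881·1201
So 1 = (-272)·3890 + (881)·1201.

1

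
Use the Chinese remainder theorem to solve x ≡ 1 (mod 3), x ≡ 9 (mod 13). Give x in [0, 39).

22

Write x = 1 + 3·k. Then 3·k ≡ 9 − 1 ≡ 8 (mod 13).
Need 3⁻¹ mod 13. Extended Euclid on (13, 3):
13 = 4×3 + 1
3 = 3×1 + 0
Back-substitute:
1 = 13 − 4·3
3⁻¹ ≡ 9 (mod 13), so k ≡ 9·8 ≡ 7 (mod 13).
x = 1 + 3·7 = 22.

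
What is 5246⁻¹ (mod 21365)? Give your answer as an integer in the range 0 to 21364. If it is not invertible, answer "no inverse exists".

Apply the Euclidean algorithm to 21365 and 5246:
21365 = 4·5246 + 381
5246 = 13·381 + 293
381 = 1·293 + 88
293 = 3·88 + 29
88 = 3·29 + 1
29 = 29·1 + 0
Since gcd(5246, 21365) = 1, back-substitute to write 1 as a combination:
1 = 88 − 3·29
1 = −3·293 + 10·88
1 = 10·381 − 13·293
1 = −13·5246 + 179·381
1 = 179·21365 − 729·5246
Hence 5246⁻¹ ≡ -729 ≡ 20636 (mod 21365).

20636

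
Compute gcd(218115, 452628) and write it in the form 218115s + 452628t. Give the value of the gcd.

Euclidean algorithm:
452628 = 2·218115 + 16398
218115 = 13·16398 + 4941
16398 = 3·4941 + 1575
4941 = 3·1575 + 216
1575 = 7·216 + 63
216 = 3·63 + 27
63 = 2·27 + 9
27 = 3·9 + 0
gcd(218115, 452628) = 9.
Express as a combination:
9 = 63 − 2·27
9 = −2·216 + 7·63
9 = 7·1575 − 51·216
9 = −51·4941 + 160·1575
9 = 160·16398 − 531·4941
9 = −531·218115 + 7063·16398
9 = 7063·452628 − 14657·218115
So 9 = (7063)·452628 + (-14657)·218115.

9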